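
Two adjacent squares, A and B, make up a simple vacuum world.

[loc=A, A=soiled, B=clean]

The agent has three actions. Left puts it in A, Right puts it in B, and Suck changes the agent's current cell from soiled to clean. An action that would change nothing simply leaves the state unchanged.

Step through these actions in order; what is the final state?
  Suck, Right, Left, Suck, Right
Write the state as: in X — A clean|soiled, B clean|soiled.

t=1 Suck ⇒ in A — A clean, B clean
t=2 Right ⇒ in B — A clean, B clean
t=3 Left ⇒ in A — A clean, B clean
t=4 Suck ⇒ in A — A clean, B clean
t=5 Right ⇒ in B — A clean, B clean

in B — A clean, B clean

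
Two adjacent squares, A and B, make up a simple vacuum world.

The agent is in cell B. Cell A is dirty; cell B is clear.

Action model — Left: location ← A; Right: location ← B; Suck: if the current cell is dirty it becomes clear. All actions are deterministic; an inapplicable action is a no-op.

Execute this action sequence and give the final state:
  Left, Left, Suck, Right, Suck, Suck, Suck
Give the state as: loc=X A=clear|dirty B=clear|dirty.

1. Left → loc=A A=dirty B=clear
2. Left → loc=A A=dirty B=clear
3. Suck → loc=A A=clear B=clear
4. Right → loc=B A=clear B=clear
5. Suck → loc=B A=clear B=clear
6. Suck → loc=B A=clear B=clear
7. Suck → loc=B A=clear B=clear

loc=B A=clear B=clear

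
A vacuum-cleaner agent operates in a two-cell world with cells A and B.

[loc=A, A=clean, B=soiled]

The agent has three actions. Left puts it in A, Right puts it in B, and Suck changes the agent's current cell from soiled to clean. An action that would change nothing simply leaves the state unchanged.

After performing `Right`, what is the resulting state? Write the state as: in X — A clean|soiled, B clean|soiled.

start: in A — A clean, B soiled
Right (#1): in B — A clean, B soiled

in B — A clean, B soiled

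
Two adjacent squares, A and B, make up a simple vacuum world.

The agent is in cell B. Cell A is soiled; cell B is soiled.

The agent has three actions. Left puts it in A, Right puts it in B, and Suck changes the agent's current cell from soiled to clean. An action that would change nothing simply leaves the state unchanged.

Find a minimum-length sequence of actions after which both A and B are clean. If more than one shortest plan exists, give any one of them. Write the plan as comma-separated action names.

t=1 Suck ⇒ loc=B A=soiled B=clean
t=2 Left ⇒ loc=A A=soiled B=clean
t=3 Suck ⇒ loc=A A=clean B=clean
min 3: Suck B + move + Suck A

Suck, Left, Suck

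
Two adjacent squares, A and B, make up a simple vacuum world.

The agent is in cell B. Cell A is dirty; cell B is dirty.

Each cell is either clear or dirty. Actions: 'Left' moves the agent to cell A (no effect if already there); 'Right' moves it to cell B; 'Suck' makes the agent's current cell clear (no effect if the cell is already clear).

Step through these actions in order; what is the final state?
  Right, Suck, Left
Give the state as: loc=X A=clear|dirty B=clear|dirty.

1. Right → loc=B A=dirty B=dirty
2. Suck → loc=B A=dirty B=clear
3. Left → loc=A A=dirty B=clear

loc=A A=dirty B=clear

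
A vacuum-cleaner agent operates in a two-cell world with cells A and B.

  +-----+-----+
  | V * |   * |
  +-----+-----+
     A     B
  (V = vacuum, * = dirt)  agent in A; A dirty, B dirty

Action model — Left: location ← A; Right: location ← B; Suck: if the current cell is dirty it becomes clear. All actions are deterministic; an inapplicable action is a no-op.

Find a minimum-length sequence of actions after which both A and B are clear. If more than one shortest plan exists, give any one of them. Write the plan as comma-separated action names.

Suck (#1): in A — A clear, B dirty
Right (#2): in B — A clear, B dirty
Suck (#3): in B — A clear, B clear
min 3: Suck A + move + Suck B

Suck, Right, Suck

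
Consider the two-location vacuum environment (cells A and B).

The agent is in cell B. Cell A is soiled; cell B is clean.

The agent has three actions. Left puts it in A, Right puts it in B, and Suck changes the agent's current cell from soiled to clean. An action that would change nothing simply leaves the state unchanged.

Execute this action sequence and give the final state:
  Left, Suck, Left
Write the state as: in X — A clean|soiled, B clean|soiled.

t=1 Left ⇒ in A — A soiled, B clean
t=2 Suck ⇒ in A — A clean, B clean
t=3 Left ⇒ in A — A clean, B clean

in A — A clean, B clean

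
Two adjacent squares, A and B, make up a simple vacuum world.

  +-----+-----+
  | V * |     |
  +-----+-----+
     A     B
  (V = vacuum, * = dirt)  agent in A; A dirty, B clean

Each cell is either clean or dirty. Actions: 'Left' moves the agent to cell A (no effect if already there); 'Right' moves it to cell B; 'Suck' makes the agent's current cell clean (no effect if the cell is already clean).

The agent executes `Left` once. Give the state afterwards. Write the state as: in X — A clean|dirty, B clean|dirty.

start: in A — A dirty, B clean
step 1/1 (Left): in A — A dirty, B clean

in A — A dirty, B clean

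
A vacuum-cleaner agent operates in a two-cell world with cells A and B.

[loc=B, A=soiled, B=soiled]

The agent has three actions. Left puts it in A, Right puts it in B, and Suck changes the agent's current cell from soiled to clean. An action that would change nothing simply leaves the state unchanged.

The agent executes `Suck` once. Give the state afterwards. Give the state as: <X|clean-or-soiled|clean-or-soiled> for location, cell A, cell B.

<B|soiled|clean>

start: <B|soiled|soiled>
1. Suck → <B|soiled|clean>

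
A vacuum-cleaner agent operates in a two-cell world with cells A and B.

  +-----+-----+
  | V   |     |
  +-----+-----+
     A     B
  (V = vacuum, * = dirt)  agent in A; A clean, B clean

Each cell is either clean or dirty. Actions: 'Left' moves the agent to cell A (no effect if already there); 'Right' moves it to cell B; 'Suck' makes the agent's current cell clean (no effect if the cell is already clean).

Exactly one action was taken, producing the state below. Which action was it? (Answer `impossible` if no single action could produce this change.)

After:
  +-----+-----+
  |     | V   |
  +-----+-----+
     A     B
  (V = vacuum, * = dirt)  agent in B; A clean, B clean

Right

try  Left: loc=A A=clean B=clean
try Right: loc=B A=clean B=clean  ← match
try  Suck: loc=A A=clean B=clean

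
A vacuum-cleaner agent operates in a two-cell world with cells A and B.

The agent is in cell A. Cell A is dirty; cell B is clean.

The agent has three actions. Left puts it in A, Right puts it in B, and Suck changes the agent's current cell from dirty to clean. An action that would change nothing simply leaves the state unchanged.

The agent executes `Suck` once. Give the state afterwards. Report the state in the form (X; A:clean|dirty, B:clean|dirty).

(A; A:clean, B:clean)

start: (A; A:dirty, B:clean)
Suck (#1): (A; A:clean, B:clean)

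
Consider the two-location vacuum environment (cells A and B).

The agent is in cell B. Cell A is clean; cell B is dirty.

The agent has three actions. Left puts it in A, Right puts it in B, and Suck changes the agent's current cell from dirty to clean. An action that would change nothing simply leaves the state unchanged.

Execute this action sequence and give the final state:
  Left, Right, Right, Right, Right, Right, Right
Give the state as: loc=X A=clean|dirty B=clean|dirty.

1) do Left; now loc=A A=clean B=dirty
2) do Right; now loc=B A=clean B=dirty
3) do Right; now loc=B A=clean B=dirty
4) do Right; now loc=B A=clean B=dirty
5) do Right; now loc=B A=clean B=dirty
6) do Right; now loc=B A=clean B=dirty
7) do Right; now loc=B A=clean B=dirty

loc=B A=clean B=dirty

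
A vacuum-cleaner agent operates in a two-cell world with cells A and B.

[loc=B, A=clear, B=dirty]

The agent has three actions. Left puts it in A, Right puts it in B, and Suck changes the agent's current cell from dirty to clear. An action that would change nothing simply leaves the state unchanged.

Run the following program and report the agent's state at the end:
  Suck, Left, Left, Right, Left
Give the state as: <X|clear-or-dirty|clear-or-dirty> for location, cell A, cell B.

<A|clear|clear>

t=1 Suck ⇒ <B|clear|clear>
t=2 Left ⇒ <A|clear|clear>
t=3 Left ⇒ <A|clear|clear>
t=4 Right ⇒ <B|clear|clear>
t=5 Left ⇒ <A|clear|clear>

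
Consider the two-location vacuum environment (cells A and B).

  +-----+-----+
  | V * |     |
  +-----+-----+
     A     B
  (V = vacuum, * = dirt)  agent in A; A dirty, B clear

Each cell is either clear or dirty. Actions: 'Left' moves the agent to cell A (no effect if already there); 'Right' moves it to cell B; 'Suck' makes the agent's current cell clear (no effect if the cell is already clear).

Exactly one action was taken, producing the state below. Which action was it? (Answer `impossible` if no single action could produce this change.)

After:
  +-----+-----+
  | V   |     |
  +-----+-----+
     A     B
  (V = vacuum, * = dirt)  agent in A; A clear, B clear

try  Left: in A — A dirty, B clear
try Right: in B — A dirty, B clear
try  Suck: in A — A clear, B clear  ← match

Suck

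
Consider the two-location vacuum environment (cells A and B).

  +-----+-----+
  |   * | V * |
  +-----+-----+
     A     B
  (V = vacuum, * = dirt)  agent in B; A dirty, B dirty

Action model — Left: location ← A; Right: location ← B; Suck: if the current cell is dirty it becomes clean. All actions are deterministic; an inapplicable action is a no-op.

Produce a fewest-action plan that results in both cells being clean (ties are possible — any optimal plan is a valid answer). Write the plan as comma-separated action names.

step 1/3 (Suck): (B; A:dirty, B:clean)
step 2/3 (Left): (A; A:dirty, B:clean)
step 3/3 (Suck): (A; A:clean, B:clean)
min 3: Suck B + move + Suck A

Suck, Left, Suck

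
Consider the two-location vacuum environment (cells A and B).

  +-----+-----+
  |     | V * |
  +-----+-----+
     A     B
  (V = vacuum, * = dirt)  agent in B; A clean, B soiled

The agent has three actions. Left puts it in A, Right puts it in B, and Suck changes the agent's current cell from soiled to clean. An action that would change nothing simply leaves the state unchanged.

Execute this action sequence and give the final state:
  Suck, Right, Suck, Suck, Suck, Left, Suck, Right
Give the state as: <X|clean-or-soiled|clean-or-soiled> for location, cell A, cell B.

[1] after Suck: <B|clean|clean>
[2] after Right: <B|clean|clean>
[3] after Suck: <B|clean|clean>
[4] after Suck: <B|clean|clean>
[5] after Suck: <B|clean|clean>
[6] after Left: <A|clean|clean>
[7] after Suck: <A|clean|clean>
[8] after Right: <B|clean|clean>

<B|clean|clean>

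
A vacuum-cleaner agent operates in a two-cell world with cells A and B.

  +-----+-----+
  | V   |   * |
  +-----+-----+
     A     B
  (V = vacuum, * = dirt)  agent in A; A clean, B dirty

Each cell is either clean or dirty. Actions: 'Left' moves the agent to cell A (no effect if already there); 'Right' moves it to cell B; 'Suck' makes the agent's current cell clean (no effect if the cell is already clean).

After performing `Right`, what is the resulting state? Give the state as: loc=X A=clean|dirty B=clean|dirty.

loc=B A=clean B=dirty

start: loc=A A=clean B=dirty
step 1/1 (Right): loc=B A=clean B=dirty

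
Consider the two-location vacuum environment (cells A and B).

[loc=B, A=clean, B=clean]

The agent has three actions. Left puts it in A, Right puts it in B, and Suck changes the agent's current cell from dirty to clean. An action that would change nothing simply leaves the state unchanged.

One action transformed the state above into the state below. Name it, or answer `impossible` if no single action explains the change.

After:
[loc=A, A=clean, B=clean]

try  Left: in A — A clean, B clean  ← match
try Right: in B — A clean, B clean
try  Suck: in B — A clean, B clean

Left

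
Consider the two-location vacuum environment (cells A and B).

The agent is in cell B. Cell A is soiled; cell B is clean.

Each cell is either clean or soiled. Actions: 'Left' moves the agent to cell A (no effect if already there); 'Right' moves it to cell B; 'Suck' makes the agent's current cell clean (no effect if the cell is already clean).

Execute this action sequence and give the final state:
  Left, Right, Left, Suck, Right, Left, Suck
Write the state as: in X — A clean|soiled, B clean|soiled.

1. Left → in A — A soiled, B clean
2. Right → in B — A soiled, B clean
3. Left → in A — A soiled, B clean
4. Suck → in A — A clean, B clean
5. Right → in B — A clean, B clean
6. Left → in A — A clean, B clean
7. Suck → in A — A clean, B clean

in A — A clean, B clean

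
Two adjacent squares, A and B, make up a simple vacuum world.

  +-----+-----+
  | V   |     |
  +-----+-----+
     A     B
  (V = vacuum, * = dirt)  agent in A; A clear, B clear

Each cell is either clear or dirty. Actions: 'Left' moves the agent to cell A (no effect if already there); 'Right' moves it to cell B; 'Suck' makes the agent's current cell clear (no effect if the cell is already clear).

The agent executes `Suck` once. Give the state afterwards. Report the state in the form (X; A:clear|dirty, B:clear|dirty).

start: (A; A:clear, B:clear)
[1] after Suck: (A; A:clear, B:clear)

(A; A:clear, B:clear)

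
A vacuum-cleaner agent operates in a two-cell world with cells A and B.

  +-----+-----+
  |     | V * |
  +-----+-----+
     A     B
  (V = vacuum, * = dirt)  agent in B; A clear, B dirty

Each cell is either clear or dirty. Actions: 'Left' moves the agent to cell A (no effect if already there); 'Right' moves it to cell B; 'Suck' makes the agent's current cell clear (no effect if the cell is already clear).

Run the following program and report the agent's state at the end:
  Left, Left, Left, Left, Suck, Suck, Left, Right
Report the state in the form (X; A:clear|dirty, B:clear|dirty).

step 1/8 (Left): (A; A:clear, B:dirty)
step 2/8 (Left): (A; A:clear, B:dirty)
step 3/8 (Left): (A; A:clear, B:dirty)
step 4/8 (Left): (A; A:clear, B:dirty)
step 5/8 (Suck): (A; A:clear, B:dirty)
step 6/8 (Suck): (A; A:clear, B:dirty)
step 7/8 (Left): (A; A:clear, B:dirty)
step 8/8 (Right): (B; A:clear, B:dirty)

(B; A:clear, B:dirty)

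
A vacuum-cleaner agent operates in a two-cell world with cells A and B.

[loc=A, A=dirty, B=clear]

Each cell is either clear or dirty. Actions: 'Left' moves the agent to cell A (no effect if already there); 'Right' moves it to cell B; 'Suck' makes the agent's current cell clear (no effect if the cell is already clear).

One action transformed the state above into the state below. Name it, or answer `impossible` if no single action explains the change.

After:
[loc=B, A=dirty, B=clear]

Right

try  Left: <A|dirty|clear>
try Right: <B|dirty|clear>  ← match
try  Suck: <A|clear|clear>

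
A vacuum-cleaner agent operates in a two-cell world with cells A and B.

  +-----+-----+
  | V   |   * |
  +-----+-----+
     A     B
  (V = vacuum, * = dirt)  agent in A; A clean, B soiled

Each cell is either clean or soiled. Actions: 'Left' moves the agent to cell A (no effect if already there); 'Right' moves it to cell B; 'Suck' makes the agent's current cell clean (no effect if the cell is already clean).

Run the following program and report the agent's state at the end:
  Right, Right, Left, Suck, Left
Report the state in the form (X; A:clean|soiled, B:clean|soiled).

(A; A:clean, B:soiled)

t=1 Right ⇒ (B; A:clean, B:soiled)
t=2 Right ⇒ (B; A:clean, B:soiled)
t=3 Left ⇒ (A; A:clean, B:soiled)
t=4 Suck ⇒ (A; A:clean, B:soiled)
t=5 Left ⇒ (A; A:clean, B:soiled)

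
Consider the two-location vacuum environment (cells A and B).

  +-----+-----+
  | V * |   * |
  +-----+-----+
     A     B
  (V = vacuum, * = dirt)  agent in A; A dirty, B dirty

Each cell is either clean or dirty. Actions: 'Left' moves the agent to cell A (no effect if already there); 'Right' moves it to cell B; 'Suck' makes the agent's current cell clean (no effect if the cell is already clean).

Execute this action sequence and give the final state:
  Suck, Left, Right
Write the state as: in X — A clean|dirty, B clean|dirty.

in B — A clean, B dirty

t=1 Suck ⇒ in A — A clean, B dirty
t=2 Left ⇒ in A — A clean, B dirty
t=3 Right ⇒ in B — A clean, B dirty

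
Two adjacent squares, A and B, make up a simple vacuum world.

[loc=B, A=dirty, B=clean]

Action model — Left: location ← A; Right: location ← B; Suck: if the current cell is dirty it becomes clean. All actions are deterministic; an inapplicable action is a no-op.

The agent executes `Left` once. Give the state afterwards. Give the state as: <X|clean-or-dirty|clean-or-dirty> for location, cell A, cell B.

start: <B|dirty|clean>
step 1/1 (Left): <A|dirty|clean>

<A|dirty|clean>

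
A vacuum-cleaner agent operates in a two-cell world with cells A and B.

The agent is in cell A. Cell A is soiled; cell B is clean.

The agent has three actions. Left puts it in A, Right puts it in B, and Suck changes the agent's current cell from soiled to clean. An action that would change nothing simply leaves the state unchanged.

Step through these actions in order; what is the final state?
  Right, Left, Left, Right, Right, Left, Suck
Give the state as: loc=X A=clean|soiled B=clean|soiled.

1) do Right; now loc=B A=soiled B=clean
2) do Left; now loc=A A=soiled B=clean
3) do Left; now loc=A A=soiled B=clean
4) do Right; now loc=B A=soiled B=clean
5) do Right; now loc=B A=soiled B=clean
6) do Left; now loc=A A=soiled B=clean
7) do Suck; now loc=A A=clean B=clean

loc=A A=clean B=clean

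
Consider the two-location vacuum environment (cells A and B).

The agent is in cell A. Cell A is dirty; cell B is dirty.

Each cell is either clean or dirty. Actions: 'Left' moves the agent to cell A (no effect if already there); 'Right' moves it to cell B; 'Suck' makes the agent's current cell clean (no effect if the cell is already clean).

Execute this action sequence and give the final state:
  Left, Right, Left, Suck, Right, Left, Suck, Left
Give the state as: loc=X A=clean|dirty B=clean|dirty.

1) do Left; now loc=A A=dirty B=dirty
2) do Right; now loc=B A=dirty B=dirty
3) do Left; now loc=A A=dirty B=dirty
4) do Suck; now loc=A A=clean B=dirty
5) do Right; now loc=B A=clean B=dirty
6) do Left; now loc=A A=clean B=dirty
7) do Suck; now loc=A A=clean B=dirty
8) do Left; now loc=A A=clean B=dirty

loc=A A=clean B=dirty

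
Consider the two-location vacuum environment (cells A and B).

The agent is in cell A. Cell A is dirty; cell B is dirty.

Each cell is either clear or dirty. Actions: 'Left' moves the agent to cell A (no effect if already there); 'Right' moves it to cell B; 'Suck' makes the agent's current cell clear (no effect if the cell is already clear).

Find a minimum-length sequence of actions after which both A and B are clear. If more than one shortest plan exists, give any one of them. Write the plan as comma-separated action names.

step 1/3 (Suck): <A|clear|dirty>
step 2/3 (Right): <B|clear|dirty>
step 3/3 (Suck): <B|clear|clear>
min 3: Suck A + move + Suck B

Suck, Right, Suck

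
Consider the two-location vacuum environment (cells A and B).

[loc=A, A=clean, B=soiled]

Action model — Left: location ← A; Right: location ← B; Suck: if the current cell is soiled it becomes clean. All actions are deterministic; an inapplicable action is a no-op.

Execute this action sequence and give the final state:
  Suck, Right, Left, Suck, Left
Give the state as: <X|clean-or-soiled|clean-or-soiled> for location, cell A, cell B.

<A|clean|soiled>

[1] after Suck: <A|clean|soiled>
[2] after Right: <B|clean|soiled>
[3] after Left: <A|clean|soiled>
[4] after Suck: <A|clean|soiled>
[5] after Left: <A|clean|soiled>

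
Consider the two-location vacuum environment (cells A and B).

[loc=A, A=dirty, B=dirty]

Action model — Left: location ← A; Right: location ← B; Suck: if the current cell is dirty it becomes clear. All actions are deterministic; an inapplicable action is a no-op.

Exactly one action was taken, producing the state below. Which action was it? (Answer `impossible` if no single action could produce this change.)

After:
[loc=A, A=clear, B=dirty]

try  Left: (A; A:dirty, B:dirty)
try Right: (B; A:dirty, B:dirty)
try  Suck: (A; A:clear, B:dirty)  ← match

Suck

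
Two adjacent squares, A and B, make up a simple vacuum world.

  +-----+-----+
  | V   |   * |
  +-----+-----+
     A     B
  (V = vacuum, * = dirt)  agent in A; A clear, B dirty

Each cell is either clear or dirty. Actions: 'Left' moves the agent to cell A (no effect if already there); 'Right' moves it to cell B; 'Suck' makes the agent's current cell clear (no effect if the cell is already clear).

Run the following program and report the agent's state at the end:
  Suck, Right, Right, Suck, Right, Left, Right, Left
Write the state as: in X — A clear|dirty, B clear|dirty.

in A — A clear, B clear

1) do Suck; now in A — A clear, B dirty
2) do Right; now in B — A clear, B dirty
3) do Right; now in B — A clear, B dirty
4) do Suck; now in B — A clear, B clear
5) do Right; now in B — A clear, B clear
6) do Left; now in A — A clear, B clear
7) do Right; now in B — A clear, B clear
8) do Left; now in A — A clear, B clear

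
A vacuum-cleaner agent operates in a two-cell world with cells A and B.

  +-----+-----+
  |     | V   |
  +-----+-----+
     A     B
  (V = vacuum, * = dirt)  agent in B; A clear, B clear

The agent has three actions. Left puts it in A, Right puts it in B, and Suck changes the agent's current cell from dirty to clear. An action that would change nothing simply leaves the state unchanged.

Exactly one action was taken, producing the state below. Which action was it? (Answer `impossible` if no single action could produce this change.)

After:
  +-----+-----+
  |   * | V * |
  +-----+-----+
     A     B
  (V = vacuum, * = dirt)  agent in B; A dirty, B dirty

impossible

try  Left: loc=A A=clear B=clear
try Right: loc=B A=clear B=clear
try  Suck: loc=B A=clear B=clear
no single action produces the after-state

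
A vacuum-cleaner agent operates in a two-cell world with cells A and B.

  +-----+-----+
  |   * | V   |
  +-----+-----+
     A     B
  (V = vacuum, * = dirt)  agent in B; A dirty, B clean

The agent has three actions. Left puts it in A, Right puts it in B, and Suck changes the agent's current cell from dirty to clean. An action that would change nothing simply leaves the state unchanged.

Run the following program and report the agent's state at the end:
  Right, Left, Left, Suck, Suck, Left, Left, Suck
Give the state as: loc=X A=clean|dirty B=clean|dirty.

loc=A A=clean B=clean

[1] after Right: loc=B A=dirty B=clean
[2] after Left: loc=A A=dirty B=clean
[3] after Left: loc=A A=dirty B=clean
[4] after Suck: loc=A A=clean B=clean
[5] after Suck: loc=A A=clean B=clean
[6] after Left: loc=A A=clean B=clean
[7] after Left: loc=A A=clean B=clean
[8] after Suck: loc=A A=clean B=clean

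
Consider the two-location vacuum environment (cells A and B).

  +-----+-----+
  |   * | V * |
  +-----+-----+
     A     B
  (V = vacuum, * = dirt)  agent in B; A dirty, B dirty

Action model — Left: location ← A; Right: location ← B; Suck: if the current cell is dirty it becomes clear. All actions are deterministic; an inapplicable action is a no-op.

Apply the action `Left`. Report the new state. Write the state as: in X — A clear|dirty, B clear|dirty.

in A — A dirty, B dirty

start: in B — A dirty, B dirty
1) do Left; now in A — A dirty, B dirty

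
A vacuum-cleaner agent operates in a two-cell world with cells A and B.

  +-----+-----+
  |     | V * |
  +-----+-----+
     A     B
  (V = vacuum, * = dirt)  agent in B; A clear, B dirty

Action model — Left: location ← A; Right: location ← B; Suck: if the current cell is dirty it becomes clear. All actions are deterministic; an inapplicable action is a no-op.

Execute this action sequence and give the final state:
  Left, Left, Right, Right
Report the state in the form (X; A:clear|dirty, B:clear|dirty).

(B; A:clear, B:dirty)

[1] after Left: (A; A:clear, B:dirty)
[2] after Left: (A; A:clear, B:dirty)
[3] after Right: (B; A:clear, B:dirty)
[4] after Right: (B; A:clear, B:dirty)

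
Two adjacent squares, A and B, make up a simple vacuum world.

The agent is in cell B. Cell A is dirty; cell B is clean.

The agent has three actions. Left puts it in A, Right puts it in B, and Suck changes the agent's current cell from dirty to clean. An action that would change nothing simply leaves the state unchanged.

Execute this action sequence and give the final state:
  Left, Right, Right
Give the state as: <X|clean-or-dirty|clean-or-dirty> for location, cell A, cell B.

step 1/3 (Left): <A|dirty|clean>
step 2/3 (Right): <B|dirty|clean>
step 3/3 (Right): <B|dirty|clean>

<B|dirty|clean>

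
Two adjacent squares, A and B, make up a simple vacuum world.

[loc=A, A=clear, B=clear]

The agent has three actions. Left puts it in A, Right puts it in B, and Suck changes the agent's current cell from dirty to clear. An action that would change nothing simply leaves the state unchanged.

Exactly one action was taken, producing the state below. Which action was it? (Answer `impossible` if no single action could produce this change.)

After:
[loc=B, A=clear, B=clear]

Right

try  Left: in A — A clear, B clear
try Right: in B — A clear, B clear  ← match
try  Suck: in A — A clear, B clear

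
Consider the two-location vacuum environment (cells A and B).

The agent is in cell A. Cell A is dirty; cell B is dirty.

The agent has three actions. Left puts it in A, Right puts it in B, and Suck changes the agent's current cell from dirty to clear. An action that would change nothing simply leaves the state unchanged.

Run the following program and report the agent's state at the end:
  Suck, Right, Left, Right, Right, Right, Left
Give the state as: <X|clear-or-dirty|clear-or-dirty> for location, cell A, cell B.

<A|clear|dirty>

1. Suck → <A|clear|dirty>
2. Right → <B|clear|dirty>
3. Left → <A|clear|dirty>
4. Right → <B|clear|dirty>
5. Right → <B|clear|dirty>
6. Right → <B|clear|dirty>
7. Left → <A|clear|dirty>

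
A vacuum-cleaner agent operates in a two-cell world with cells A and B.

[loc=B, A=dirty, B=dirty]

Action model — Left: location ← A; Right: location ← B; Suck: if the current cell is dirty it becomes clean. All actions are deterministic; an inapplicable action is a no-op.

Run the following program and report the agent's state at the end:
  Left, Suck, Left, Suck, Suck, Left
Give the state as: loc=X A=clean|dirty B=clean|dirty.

t=1 Left ⇒ loc=A A=dirty B=dirty
t=2 Suck ⇒ loc=A A=clean B=dirty
t=3 Left ⇒ loc=A A=clean B=dirty
t=4 Suck ⇒ loc=A A=clean B=dirty
t=5 Suck ⇒ loc=A A=clean B=dirty
t=6 Left ⇒ loc=A A=clean B=dirty

loc=A A=clean B=dirty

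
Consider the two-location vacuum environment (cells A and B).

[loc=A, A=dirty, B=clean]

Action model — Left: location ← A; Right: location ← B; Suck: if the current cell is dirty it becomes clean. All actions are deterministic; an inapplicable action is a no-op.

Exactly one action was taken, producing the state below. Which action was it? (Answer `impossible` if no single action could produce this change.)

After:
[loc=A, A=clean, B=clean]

Suck

try  Left: <A|dirty|clean>
try Right: <B|dirty|clean>
try  Suck: <A|clean|clean>  ← match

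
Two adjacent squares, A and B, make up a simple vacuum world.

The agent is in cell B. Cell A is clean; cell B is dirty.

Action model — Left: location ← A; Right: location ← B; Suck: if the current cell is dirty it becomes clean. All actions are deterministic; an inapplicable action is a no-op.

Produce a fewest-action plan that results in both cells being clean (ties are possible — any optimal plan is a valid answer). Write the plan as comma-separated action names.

Suck

1) do Suck; now (B; A:clean, B:clean)
min 1: B is dirty, one Suck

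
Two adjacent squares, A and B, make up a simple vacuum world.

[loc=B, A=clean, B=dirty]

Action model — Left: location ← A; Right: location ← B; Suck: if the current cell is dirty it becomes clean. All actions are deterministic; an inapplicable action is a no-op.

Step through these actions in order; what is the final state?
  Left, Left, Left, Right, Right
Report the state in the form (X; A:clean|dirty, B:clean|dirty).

step 1/5 (Left): (A; A:clean, B:dirty)
step 2/5 (Left): (A; A:clean, B:dirty)
step 3/5 (Left): (A; A:clean, B:dirty)
step 4/5 (Right): (B; A:clean, B:dirty)
step 5/5 (Right): (B; A:clean, B:dirty)

(B; A:clean, B:dirty)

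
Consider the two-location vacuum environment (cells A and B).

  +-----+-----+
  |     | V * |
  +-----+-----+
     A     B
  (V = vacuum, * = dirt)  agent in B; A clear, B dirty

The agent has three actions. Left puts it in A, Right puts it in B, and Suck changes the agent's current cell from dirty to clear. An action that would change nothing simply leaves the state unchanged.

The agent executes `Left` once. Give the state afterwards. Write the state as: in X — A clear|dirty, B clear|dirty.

start: in B — A clear, B dirty
step 1/1 (Left): in A — A clear, B dirty

in A — A clear, B dirty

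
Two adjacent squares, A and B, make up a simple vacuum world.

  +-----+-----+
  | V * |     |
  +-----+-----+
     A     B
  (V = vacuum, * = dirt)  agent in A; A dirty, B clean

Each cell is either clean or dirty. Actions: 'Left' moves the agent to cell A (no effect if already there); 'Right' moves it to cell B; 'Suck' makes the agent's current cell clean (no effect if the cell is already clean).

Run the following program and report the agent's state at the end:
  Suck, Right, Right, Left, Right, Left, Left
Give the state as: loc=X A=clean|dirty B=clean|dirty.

[1] after Suck: loc=A A=clean B=clean
[2] after Right: loc=B A=clean B=clean
[3] after Right: loc=B A=clean B=clean
[4] after Left: loc=A A=clean B=clean
[5] after Right: loc=B A=clean B=clean
[6] after Left: loc=A A=clean B=clean
[7] after Left: loc=A A=clean B=clean

loc=A A=clean B=clean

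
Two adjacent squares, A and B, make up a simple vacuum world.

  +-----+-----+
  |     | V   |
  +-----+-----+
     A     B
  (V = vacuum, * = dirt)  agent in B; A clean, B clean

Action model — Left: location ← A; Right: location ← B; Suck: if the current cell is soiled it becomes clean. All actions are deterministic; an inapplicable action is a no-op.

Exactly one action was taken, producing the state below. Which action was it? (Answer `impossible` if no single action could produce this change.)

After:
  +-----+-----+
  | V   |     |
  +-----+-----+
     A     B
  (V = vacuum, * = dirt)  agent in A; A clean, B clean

try  Left: in A — A clean, B clean  ← match
try Right: in B — A clean, B clean
try  Suck: in B — A clean, B clean

Left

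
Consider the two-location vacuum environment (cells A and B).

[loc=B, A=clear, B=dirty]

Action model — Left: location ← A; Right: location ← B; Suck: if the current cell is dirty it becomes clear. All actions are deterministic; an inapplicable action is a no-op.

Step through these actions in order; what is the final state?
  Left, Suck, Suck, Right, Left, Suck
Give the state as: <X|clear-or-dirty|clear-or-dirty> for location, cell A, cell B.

<A|clear|dirty>

[1] after Left: <A|clear|dirty>
[2] after Suck: <A|clear|dirty>
[3] after Suck: <A|clear|dirty>
[4] after Right: <B|clear|dirty>
[5] after Left: <A|clear|dirty>
[6] after Suck: <A|clear|dirty>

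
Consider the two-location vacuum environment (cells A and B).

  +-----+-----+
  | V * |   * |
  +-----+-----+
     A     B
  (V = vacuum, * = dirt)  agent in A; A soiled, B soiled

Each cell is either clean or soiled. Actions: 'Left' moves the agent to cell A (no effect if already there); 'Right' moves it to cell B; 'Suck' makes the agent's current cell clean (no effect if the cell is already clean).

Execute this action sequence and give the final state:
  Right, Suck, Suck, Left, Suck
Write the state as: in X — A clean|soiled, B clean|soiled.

in A — A clean, B clean

t=1 Right ⇒ in B — A soiled, B soiled
t=2 Suck ⇒ in B — A soiled, B clean
t=3 Suck ⇒ in B — A soiled, B clean
t=4 Left ⇒ in A — A soiled, B clean
t=5 Suck ⇒ in A — A clean, B clean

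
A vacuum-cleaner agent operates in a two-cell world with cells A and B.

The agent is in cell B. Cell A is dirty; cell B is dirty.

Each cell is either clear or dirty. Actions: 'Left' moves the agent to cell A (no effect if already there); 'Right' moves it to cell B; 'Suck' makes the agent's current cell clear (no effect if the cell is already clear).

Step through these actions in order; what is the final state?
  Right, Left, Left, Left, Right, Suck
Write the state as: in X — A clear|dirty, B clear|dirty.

1. Right → in B — A dirty, B dirty
2. Left → in A — A dirty, B dirty
3. Left → in A — A dirty, B dirty
4. Left → in A — A dirty, B dirty
5. Right → in B — A dirty, B dirty
6. Suck → in B — A dirty, B clear

in B — A dirty, B clear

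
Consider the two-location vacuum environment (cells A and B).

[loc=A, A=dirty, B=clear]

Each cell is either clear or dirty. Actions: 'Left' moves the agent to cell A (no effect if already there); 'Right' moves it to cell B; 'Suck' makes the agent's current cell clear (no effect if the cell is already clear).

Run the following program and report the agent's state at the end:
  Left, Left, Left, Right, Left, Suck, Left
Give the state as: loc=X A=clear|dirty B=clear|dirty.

loc=A A=clear B=clear

1) do Left; now loc=A A=dirty B=clear
2) do Left; now loc=A A=dirty B=clear
3) do Left; now loc=A A=dirty B=clear
4) do Right; now loc=B A=dirty B=clear
5) do Left; now loc=A A=dirty B=clear
6) do Suck; now loc=A A=clear B=clear
7) do Left; now loc=A A=clear B=clear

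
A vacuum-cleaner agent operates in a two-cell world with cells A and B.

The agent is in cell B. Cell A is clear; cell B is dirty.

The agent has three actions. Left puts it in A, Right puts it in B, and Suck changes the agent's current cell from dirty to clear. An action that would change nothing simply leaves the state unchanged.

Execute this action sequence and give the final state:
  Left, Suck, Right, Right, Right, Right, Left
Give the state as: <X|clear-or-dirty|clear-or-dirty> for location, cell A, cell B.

1) do Left; now <A|clear|dirty>
2) do Suck; now <A|clear|dirty>
3) do Right; now <B|clear|dirty>
4) do Right; now <B|clear|dirty>
5) do Right; now <B|clear|dirty>
6) do Right; now <B|clear|dirty>
7) do Left; now <A|clear|dirty>

<A|clear|dirty>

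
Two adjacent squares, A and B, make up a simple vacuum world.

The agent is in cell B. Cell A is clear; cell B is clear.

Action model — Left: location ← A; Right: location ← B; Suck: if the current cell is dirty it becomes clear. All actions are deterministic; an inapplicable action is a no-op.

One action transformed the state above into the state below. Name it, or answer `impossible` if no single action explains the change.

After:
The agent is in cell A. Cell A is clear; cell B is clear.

try  Left: <A|clear|clear>  ← match
try Right: <B|clear|clear>
try  Suck: <B|clear|clear>

Left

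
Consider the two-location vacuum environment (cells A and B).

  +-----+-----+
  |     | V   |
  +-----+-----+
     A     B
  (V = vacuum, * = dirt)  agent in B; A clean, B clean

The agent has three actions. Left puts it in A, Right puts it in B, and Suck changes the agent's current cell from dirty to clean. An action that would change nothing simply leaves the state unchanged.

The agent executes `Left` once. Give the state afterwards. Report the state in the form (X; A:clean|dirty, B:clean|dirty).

(A; A:clean, B:clean)

start: (B; A:clean, B:clean)
[1] after Left: (A; A:clean, B:clean)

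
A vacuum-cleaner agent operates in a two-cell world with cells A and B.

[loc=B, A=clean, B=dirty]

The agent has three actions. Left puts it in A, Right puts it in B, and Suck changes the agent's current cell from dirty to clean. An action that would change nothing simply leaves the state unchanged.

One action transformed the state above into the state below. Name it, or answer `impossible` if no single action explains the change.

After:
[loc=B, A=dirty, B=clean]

impossible

try  Left: <A|clean|dirty>
try Right: <B|clean|dirty>
try  Suck: <B|clean|clean>
no single action produces the after-state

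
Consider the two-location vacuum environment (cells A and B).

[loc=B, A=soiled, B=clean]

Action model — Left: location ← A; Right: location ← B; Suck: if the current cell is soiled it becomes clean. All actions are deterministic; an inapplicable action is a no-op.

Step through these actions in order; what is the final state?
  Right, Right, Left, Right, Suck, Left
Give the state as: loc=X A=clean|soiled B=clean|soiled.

1. Right → loc=B A=soiled B=clean
2. Right → loc=B A=soiled B=clean
3. Left → loc=A A=soiled B=clean
4. Right → loc=B A=soiled B=clean
5. Suck → loc=B A=soiled B=clean
6. Left → loc=A A=soiled B=clean

loc=A A=soiled B=clean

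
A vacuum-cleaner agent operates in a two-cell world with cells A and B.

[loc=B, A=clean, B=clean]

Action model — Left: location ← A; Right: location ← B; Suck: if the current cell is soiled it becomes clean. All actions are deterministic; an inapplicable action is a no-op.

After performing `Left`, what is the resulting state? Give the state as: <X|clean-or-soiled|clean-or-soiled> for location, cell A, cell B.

start: <B|clean|clean>
1. Left → <A|clean|clean>

<A|clean|clean>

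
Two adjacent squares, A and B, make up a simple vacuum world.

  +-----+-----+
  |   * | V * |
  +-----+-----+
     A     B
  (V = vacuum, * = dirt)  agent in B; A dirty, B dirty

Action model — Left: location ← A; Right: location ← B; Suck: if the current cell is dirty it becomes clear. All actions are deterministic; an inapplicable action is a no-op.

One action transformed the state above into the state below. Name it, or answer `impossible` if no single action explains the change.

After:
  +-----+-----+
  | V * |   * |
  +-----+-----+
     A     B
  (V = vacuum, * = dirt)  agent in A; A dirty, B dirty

try  Left: (A; A:dirty, B:dirty)  ← match
try Right: (B; A:dirty, B:dirty)
try  Suck: (B; A:dirty, B:clear)

Left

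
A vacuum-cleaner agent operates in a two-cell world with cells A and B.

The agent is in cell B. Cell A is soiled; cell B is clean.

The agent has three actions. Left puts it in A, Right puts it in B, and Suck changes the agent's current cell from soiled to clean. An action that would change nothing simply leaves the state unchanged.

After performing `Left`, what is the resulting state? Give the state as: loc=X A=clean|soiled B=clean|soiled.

loc=A A=soiled B=clean

start: loc=B A=soiled B=clean
1) do Left; now loc=A A=soiled B=clean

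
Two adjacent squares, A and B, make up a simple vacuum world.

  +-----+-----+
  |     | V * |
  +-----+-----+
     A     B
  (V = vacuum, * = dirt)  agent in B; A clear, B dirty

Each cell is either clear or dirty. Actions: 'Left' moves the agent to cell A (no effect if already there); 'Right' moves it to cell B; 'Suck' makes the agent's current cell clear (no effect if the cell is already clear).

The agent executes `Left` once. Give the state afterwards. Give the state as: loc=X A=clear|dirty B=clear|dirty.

loc=A A=clear B=dirty

start: loc=B A=clear B=dirty
t=1 Left ⇒ loc=A A=clear B=dirty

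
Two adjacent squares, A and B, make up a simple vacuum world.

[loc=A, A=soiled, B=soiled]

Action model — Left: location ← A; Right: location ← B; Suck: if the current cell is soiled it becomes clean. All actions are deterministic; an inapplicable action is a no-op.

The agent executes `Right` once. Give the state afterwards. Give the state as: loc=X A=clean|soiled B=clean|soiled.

loc=B A=soiled B=soiled

start: loc=A A=soiled B=soiled
Right (#1): loc=B A=soiled B=soiled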